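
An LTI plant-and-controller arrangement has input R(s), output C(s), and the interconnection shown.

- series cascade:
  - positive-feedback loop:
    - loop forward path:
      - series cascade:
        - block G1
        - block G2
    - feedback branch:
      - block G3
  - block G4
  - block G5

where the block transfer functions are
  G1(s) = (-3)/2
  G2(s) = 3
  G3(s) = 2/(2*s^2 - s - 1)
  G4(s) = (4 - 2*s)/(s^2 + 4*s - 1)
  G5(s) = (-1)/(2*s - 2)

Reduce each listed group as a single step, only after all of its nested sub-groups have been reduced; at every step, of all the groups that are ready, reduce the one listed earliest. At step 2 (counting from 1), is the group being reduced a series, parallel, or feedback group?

Reducing step by step:

Step 1 - combine G1, G2 in series
Step 2 - apply the feedback formula to (G1*G2), G3
Step 3 - reduce the series chain [(G1*G2)/(1-(G1*G2)*G3)], G4, G5
Step 2: feedback.

Answer: feedback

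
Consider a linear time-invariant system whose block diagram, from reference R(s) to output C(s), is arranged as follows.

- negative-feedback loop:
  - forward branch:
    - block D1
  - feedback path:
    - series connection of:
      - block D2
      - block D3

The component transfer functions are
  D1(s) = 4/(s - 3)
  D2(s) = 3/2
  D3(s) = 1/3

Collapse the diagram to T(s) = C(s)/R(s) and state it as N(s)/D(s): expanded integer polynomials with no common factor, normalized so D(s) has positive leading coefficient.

[1] series reduction of D2, D3 = 1/2
[2] feedback reduction of D1, (D2*D3): this yields T(s), and no further normalization is needed

Hence the answer: 4/(s - 1)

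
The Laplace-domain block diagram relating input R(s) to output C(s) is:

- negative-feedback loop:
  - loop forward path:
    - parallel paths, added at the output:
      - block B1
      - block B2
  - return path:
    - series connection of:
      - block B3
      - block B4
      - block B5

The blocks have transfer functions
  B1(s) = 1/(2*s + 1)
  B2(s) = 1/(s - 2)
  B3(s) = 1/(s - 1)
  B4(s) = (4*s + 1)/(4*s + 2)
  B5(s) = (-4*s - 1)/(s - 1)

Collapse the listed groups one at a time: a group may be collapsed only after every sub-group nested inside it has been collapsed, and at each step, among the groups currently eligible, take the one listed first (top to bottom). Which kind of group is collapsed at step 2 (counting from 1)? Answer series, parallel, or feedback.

Step 1. parallel reduction of B1, B2
Step 2. series reduction of B3, B4, B5
Step 3. apply the feedback formula to (B1+B2), (B3*B4*B5)
At step 2 the group reduced is series.

Final answer: series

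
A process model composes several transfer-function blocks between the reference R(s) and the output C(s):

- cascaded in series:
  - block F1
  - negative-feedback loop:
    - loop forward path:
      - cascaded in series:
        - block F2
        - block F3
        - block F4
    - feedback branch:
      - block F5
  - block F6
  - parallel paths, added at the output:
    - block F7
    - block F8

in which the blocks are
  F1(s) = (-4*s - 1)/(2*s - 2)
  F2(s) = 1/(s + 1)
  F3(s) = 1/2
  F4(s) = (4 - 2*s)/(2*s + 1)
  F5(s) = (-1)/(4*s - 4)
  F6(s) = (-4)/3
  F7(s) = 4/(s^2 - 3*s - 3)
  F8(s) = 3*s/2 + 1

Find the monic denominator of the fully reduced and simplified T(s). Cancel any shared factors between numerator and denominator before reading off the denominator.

The answer is s^5 - 5*s^4/2 - 43*s^3/8 + 3*s^2/8 + 39*s/8 + 9/4.

Reasoning:
[1] reduce the series chain F2, F3, F4, giving (2 - s)/(2*s^2 + 3*s + 1)
[2] reduce the feedback loop with forward (F2*F3*F4) and return F5, giving (-4*s^2 + 12*s - 8)/(8*s^3 + 4*s^2 - 7*s - 6)
[3] sum the parallel branches F7, F8, giving (3*s^3 - 7*s^2 - 15*s + 2)/(2*s^2 - 6*s - 6)
[4] multiply F1, [(F2*F3*F4)/(1+(F2*F3*F4)*F5)], F6, (F7+F8) (series), giving (-48*s^5 + 196*s^4 + 68*s^3 - 508*s^2 - 64*s + 16)/(24*s^5 - 60*s^4 - 129*s^3 + 9*s^2 + 117*s + 54)
The result of step 4 is T(s) in lowest terms. Its denominator has leading coefficient 24; dividing the denominator through by 24 makes it monic.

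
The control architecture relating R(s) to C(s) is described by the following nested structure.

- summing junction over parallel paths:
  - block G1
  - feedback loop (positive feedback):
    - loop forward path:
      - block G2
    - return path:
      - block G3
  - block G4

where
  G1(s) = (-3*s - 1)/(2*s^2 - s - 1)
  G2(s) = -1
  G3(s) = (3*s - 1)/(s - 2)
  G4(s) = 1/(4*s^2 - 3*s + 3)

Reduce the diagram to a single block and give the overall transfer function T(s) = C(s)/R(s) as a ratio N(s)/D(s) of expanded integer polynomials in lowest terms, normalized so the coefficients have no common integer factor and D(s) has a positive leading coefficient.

Step 1. close the feedback loop around G2, G3: (2 - s)/(4*s - 3)
Step 2. add G1, [G2/(1-G2*G3)], G4 (parallel), which is the overall transfer function T(s) = C(s)/R(s) in lowest terms

Final answer: (-8*s^5 - 22*s^4 + 39*s^3 - 39*s^2 + 8*s + 6)/(32*s^5 - 64*s^4 + 50*s^3 - 15*s^2 - 12*s + 9)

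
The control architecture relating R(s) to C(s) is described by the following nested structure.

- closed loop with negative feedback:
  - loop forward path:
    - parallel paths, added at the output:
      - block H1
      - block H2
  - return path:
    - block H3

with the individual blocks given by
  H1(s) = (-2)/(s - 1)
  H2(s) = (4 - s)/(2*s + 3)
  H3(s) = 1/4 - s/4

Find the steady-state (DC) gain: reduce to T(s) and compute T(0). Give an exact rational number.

First reduce the diagram to T(s).

Step 1. reduce the parallel group H1, H2 -> (-s^2 + s - 10)/(2*s^2 + s - 3)
Step 2. feedback reduction of (H1+H2), H3 -> (-4*s^2 + 4*s - 40)/(s^3 + 6*s^2 + 15*s - 22)
Evaluating the step-2 result (the overall T(s)) at s = 0 gives T(0) = -40/(-22) = 20/11.

Answer: 20/11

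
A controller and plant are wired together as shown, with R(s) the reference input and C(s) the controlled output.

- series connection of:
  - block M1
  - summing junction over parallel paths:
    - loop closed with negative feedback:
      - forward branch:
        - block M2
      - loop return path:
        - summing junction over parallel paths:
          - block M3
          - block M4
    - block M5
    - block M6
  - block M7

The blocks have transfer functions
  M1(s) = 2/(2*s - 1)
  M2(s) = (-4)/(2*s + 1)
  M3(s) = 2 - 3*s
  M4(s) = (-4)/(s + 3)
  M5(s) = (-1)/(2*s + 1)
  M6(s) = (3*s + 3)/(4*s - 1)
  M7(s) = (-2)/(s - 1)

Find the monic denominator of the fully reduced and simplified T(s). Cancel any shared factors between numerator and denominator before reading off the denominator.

Reducing step by step:

(1) sum the parallel branches M3, M4; result (-3*s^2 - 7*s + 2)/(s + 3)
(2) collapse the loop (M2 forward, (M3+M4) return); result (-4*s - 12)/(14*s^2 + 35*s - 5)
(3) reduce the parallel group [M2/(1+M2*(M3+M4))], M5, M6; result (84*s^4 + 248*s^3 + 97*s^2 + 95*s - 8)/(112*s^4 + 308*s^3 + 16*s^2 - 45*s + 5)
(4) cascade M1, ([M2/(1+M2*(M3+M4))]+M5+M6), M7; result (-336*s^4 - 992*s^3 - 388*s^2 - 380*s + 32)/(224*s^6 + 280*s^5 - 780*s^4 + 170*s^3 + 161*s^2 - 60*s + 5)
No further cancellation is possible in the step-4 result, so that is T(s). Its denominator becomes monic after dividing by the leading coefficient 224.

Answer: s^6 + 5*s^5/4 - 195*s^4/56 + 85*s^3/112 + 23*s^2/32 - 15*s/56 + 5/224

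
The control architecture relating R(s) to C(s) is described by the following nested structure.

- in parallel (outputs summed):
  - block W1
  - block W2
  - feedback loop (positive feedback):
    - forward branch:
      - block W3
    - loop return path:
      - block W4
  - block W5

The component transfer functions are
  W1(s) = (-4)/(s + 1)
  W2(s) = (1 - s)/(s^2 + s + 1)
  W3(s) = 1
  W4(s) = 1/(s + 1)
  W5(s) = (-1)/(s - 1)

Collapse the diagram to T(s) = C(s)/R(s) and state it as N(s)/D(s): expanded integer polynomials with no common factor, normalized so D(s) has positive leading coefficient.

Reducing step by step:

Step 1. close the feedback loop around W3, W4 = (s + 1)/s
Step 2. combine W1, W2, [W3/(1-W3*W4)], W5 in parallel, which is the overall transfer function T(s) = C(s)/R(s) in lowest terms

Answer: (s^5 - 4*s^4 - 2*s^2 - 1)/(s^5 + s^4 - s^2 - s)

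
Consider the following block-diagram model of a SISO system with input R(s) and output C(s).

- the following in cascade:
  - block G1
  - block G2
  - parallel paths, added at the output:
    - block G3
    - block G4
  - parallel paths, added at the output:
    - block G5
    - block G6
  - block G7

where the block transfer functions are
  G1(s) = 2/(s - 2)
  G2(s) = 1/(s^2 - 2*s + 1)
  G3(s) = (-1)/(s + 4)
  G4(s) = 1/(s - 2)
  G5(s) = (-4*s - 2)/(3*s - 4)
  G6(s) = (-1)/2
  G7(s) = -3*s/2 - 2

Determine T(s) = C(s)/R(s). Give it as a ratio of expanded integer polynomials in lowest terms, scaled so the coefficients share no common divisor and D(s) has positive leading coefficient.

(1) reduce the parallel group G3, G4; result 6/(s^2 + 2*s - 8)
(2) reduce the parallel group G5, G6; result (-11*s)/(6*s - 8)
(3) series reduction of G1, G2, (G3+G4), (G5+G6), G7; the result is T(s) itself (integer coefficients, no common factor, positive leading denominator coefficient)

Hence the answer: (99*s^2 + 132*s)/(3*s^6 - 10*s^5 - 25*s^4 + 164*s^3 - 292*s^2 + 224*s - 64)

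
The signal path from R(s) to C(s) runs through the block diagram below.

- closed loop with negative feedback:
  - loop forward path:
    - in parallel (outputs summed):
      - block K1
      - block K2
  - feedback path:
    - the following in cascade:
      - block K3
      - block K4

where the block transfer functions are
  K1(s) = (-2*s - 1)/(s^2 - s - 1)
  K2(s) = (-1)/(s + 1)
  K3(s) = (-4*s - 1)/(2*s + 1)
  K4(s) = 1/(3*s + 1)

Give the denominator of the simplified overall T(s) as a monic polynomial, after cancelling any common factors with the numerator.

Reducing step by step:

Step 1. parallel reduction of K1, K2; result (-3*s^2 - 2*s)/(s^3 - 2*s - 1)
Step 2. reduce the series chain K3, K4; result (-4*s - 1)/(6*s^2 + 5*s + 1)
Step 3. apply the feedback formula to (K1+K2), (K3*K4); result (-18*s^4 - 27*s^3 - 13*s^2 - 2*s)/(6*s^5 + 5*s^4 + s^3 - 5*s^2 - 5*s - 1)
T(s) is the step-3 result (common factors already cancelled). Leading coefficient of the denominator: 6. Divide through by 6 for the monic polynomial.

Answer: s^5 + 5*s^4/6 + s^3/6 - 5*s^2/6 - 5*s/6 - 1/6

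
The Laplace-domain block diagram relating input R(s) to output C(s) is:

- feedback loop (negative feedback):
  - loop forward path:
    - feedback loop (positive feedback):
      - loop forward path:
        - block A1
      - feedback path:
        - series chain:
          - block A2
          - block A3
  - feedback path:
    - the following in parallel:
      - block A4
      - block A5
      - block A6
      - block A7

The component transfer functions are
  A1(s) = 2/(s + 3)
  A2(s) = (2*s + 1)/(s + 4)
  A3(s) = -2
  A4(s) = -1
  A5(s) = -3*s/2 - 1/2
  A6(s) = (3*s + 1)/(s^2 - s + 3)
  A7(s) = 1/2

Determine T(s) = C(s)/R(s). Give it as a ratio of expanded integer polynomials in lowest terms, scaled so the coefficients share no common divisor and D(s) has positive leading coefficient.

Answer: (-2*s^3 - 6*s^2 + 2*s - 24)/(2*s^4 - 3*s^3 - 7*s^2 - 21*s - 32)

Working:
1. series reduction of A2, A3, giving (-4*s - 2)/(s + 4)
2. close the feedback loop around A1, (A2*A3), giving (2*s + 8)/(s^2 + 15*s + 16)
3. add A4, A5, A6, A7 (parallel), giving (-3*s^3 + s^2 - s - 4)/(2*s^2 - 2*s + 6)
4. reduce the feedback loop with forward [A1/(1-A1*(A2*A3))] and return (A4+A5+A6+A7), which is the overall transfer function T(s) = C(s)/R(s) in lowest terms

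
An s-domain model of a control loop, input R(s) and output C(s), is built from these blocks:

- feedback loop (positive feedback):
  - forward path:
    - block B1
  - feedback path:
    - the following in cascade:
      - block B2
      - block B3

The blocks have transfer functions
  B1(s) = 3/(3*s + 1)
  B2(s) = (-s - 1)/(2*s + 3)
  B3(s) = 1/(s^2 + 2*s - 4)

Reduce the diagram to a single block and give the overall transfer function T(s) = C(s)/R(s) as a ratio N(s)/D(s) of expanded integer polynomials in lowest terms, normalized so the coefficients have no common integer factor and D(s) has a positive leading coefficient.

[1] cascade B2, B3 = (-s - 1)/(2*s^3 + 7*s^2 - 2*s - 12)
[2] close the feedback loop around B1, (B2*B3), which is the overall transfer function T(s) = C(s)/R(s) in lowest terms

Hence the answer: (6*s^3 + 21*s^2 - 6*s - 36)/(6*s^4 + 23*s^3 + s^2 - 35*s - 9)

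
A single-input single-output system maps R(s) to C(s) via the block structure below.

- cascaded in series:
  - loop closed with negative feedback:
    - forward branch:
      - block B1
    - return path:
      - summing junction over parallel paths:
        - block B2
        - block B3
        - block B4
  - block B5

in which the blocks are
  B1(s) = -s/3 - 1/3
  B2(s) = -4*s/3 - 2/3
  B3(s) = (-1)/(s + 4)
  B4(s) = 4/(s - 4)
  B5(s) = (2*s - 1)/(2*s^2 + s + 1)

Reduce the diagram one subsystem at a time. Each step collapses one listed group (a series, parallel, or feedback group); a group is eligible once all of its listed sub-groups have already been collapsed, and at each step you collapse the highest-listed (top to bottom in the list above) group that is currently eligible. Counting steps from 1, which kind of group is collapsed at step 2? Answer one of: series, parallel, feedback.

Answer: feedback

Working:
Step 1: reduce the parallel group B2, B3, B4
Step 2: feedback reduction of B1, (B2+B3+B4)
Step 3: reduce the series chain [B1/(1+B1*(B2+B3+B4))], B5
So the answer for step 2 is feedback.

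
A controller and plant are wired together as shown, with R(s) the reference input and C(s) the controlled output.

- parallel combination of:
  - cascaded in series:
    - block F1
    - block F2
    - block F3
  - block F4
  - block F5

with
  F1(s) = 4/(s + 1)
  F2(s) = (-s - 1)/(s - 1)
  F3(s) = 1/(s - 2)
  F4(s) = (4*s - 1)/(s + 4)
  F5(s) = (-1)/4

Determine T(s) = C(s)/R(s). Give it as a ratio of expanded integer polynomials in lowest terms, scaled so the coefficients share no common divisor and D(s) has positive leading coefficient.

Reducing step by step:

Step 1 - cascade F1, F2, F3 gives (-4)/(s^2 - 3*s + 2)
Step 2 - reduce the parallel group (F1*F2*F3), F4, F5, which is the overall transfer function T(s) = C(s)/R(s) in lowest terms

Answer: (15*s^3 - 53*s^2 + 38*s - 80)/(4*s^3 + 4*s^2 - 40*s + 32)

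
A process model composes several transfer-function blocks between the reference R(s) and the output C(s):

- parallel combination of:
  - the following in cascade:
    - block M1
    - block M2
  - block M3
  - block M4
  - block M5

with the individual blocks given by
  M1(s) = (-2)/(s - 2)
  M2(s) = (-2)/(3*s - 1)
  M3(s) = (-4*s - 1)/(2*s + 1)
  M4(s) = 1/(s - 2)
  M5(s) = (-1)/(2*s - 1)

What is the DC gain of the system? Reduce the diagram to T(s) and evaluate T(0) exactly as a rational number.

1. reduce the series chain M1, M2; result 4/(3*s^2 - 7*s + 2)
2. add (M1*M2), M3, M4, M5 (parallel); result (-24*s^4 + 68*s^3 - 4*s^2 - 3*s - 3)/(12*s^4 - 28*s^3 + 5*s^2 + 7*s - 2)
DC gain: substitute s = 0 into T(s) from step 2: T(0) = -3/(-2) = 3/2.

Answer: 3/2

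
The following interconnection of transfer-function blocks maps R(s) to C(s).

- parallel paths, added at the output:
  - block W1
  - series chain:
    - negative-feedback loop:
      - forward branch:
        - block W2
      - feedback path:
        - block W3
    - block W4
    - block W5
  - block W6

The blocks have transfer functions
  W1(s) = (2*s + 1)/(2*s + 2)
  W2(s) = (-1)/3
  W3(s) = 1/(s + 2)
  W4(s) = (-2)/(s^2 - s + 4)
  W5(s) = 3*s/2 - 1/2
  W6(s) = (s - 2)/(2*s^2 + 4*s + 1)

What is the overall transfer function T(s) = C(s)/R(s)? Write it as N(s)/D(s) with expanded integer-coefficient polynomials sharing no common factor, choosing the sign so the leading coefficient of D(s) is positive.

Answer: (12*s^6 + 56*s^5 + 120*s^4 + 245*s^3 + 294*s^2 + 49*s - 64)/(12*s^6 + 44*s^5 + 82*s^4 + 190*s^3 + 314*s^2 + 214*s + 40)

Working:
[1] apply the feedback formula to W2, W3, giving (-s - 2)/(3*s + 5)
[2] multiply [W2/(1+W2*W3)], W4, W5 (series), giving (3*s^2 + 5*s - 2)/(3*s^3 + 2*s^2 + 7*s + 20)
[3] sum the parallel branches W1, ([W2/(1+W2*W3)]*W4*W5), W6, giving the overall T(s)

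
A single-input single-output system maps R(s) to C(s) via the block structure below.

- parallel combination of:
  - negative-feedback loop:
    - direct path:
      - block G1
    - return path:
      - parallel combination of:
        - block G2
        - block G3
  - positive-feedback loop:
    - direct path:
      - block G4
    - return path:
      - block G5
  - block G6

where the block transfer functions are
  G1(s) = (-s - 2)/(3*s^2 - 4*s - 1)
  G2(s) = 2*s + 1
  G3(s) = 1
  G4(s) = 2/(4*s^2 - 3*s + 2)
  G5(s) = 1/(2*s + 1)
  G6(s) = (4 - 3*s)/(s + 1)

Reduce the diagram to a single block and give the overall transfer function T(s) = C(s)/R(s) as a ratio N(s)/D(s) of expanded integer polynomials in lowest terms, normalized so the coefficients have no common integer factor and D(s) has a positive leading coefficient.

Step 1: parallel reduction of G2, G3 = 2*s + 2
Step 2: apply the feedback formula to G1, (G2+G3) = (-s - 2)/(s^2 - 10*s - 5)
Step 3: feedback reduction of G4, G5 = (4*s + 2)/(8*s^3 - 2*s^2 + s)
Step 4: add [G1/(1+G1*(G2+G3))], [G4/(1-G4*G5)], G6 (parallel), which is the overall transfer function T(s) = C(s)/R(s) in lowest terms

Therefore the answer is (-24*s^6 + 270*s^5 - 289*s^4 - 121*s^3 - 62*s^2 - 72*s - 10)/(8*s^6 - 74*s^5 - 101*s^4 - 19*s^3 - 5*s^2 - 5*s).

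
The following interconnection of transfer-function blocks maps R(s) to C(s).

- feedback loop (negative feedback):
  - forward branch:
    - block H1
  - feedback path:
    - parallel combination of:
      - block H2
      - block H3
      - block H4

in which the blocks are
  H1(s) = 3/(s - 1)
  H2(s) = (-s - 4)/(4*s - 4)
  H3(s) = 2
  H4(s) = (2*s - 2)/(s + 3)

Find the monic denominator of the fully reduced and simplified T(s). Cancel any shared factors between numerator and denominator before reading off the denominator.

Answer: s^3 + 49*s^2/4 - 41*s/4 - 18

Working:
Step 1. reduce the parallel group H2, H3, H4, giving (15*s^2 - 7*s - 28)/(4*s^2 + 8*s - 12)
Step 2. reduce the feedback loop with forward H1 and return (H2+H3+H4), giving (12*s^2 + 24*s - 36)/(4*s^3 + 49*s^2 - 41*s - 72)
The result of step 2 is T(s) in lowest terms. Its denominator has leading coefficient 4; dividing the denominator through by 4 makes it monic.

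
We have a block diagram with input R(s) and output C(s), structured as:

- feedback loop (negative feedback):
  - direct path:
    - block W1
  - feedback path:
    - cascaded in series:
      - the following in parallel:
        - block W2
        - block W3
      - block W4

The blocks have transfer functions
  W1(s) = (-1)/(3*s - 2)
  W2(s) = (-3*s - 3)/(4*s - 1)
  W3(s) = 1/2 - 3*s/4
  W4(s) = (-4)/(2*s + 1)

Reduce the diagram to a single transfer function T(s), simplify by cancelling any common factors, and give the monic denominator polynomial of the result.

Reducing step by step:

Step 1. reduce the parallel group W2, W3 = (-12*s^2 - s - 14)/(16*s - 4)
Step 2. cascade (W2+W3), W4 = (12*s^2 + s + 14)/(8*s^2 + 2*s - 1)
Step 3. close the feedback loop around W1, ((W2+W3)*W4) = (-8*s^2 - 2*s + 1)/(24*s^3 - 22*s^2 - 8*s - 12)
T(s) is the step-3 result (common factors already cancelled). Leading coefficient of the denominator: 24. Divide through by 24 for the monic polynomial.

Answer: s^3 - 11*s^2/12 - s/3 - 1/2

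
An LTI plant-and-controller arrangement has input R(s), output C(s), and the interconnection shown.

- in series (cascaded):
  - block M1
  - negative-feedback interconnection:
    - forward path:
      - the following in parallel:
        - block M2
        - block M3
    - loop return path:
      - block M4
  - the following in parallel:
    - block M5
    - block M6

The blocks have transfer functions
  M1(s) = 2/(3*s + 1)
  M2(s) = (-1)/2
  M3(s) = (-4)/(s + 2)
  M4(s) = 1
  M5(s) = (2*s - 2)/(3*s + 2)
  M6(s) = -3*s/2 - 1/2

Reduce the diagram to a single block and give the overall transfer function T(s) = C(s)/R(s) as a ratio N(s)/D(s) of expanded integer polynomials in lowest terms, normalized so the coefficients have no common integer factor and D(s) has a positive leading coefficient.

Reducing step by step:

1. add M2, M3 (parallel), giving (-s - 10)/(2*s + 4)
2. close the feedback loop around (M2+M3), M4, giving (-s - 10)/(s - 6)
3. reduce the parallel group M5, M6, giving (-9*s^2 - 5*s - 6)/(6*s + 4)
4. reduce the series chain M1, [(M2+M3)/(1+(M2+M3)*M4)], (M5+M6), which is the overall transfer function T(s) = C(s)/R(s) in lowest terms

Answer: (9*s^3 + 95*s^2 + 56*s + 60)/(9*s^3 - 45*s^2 - 52*s - 12)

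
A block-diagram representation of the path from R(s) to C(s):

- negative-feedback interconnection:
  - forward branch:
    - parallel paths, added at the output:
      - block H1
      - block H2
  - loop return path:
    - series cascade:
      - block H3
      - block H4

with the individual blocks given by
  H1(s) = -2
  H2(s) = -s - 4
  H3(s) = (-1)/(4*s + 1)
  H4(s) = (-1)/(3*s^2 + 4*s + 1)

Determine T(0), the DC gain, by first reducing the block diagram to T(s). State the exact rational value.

(1) sum the parallel branches H1, H2 -> -s - 6
(2) cascade H3, H4 -> 1/(12*s^3 + 19*s^2 + 8*s + 1)
(3) apply the feedback formula to (H1+H2), (H3*H4) -> (-12*s^4 - 91*s^3 - 122*s^2 - 49*s - 6)/(12*s^3 + 19*s^2 + 7*s - 5)
Step 3 gives the overall T(s). Then T(0) = -6/(-5) = 6/5.

Answer: 6/5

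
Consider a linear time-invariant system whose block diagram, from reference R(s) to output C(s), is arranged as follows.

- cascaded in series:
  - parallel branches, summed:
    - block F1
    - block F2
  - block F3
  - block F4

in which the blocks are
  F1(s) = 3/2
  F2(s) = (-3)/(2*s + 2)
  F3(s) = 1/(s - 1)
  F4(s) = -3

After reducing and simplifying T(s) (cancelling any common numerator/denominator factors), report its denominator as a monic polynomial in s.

Answer: s^2 - 1

Working:
Step 1 - sum the parallel branches F1, F2 gives (3*s)/(2*s + 2)
Step 2 - reduce the series chain (F1+F2), F3, F4 gives (-9*s)/(2*s^2 - 2)
No further cancellation is possible in the step-2 result, so that is T(s). Its denominator becomes monic after dividing by the leading coefficient 2.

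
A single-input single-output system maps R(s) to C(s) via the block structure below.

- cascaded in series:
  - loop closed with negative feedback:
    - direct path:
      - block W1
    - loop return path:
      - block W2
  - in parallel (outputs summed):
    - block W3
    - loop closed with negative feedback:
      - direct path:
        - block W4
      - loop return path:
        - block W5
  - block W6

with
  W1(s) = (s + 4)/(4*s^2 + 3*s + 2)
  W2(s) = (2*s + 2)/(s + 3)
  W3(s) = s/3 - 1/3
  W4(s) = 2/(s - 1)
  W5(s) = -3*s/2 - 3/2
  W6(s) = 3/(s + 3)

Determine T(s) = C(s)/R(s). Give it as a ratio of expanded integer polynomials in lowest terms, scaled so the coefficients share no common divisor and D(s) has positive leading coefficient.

Step 1 - feedback reduction of W1, W2 gives (s^2 + 7*s + 12)/(4*s^3 + 17*s^2 + 21*s + 14)
Step 2 - close the feedback loop around W4, W5 gives (-1)/(s + 2)
Step 3 - combine W3, [W4/(1+W4*W5)] in parallel gives (s^2 + s - 5)/(3*s + 6)
Step 4 - reduce the series chain [W1/(1+W1*W2)], (W3+[W4/(1+W4*W5)]), W6; the result is T(s) itself (integer coefficients, no common factor, positive leading denominator coefficient)

Answer: (s^3 + 5*s^2 - s - 20)/(4*s^4 + 25*s^3 + 55*s^2 + 56*s + 28)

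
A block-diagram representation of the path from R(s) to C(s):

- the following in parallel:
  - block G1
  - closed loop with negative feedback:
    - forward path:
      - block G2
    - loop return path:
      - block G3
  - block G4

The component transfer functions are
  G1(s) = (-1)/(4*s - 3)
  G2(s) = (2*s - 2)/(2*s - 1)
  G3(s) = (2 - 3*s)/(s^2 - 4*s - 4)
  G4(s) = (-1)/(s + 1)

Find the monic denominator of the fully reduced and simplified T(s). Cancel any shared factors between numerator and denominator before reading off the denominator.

Answer: s^5 - 29*s^4/4 + 3*s^3/8 + 51*s^2/8 - 9*s/4

Working:
1. apply the feedback formula to G2, G3: (2*s^3 - 10*s^2 + 8)/(2*s^3 - 15*s^2 + 6*s)
2. sum the parallel branches G1, [G2/(1+G2*G3)], G4: (8*s^5 - 48*s^4 + 63*s^3 + 2*s^2 + 20*s - 24)/(8*s^5 - 58*s^4 + 3*s^3 + 51*s^2 - 18*s)
T(s) is the step-2 result (common factors already cancelled). Leading coefficient of the denominator: 8. Divide through by 8 for the monic polynomial.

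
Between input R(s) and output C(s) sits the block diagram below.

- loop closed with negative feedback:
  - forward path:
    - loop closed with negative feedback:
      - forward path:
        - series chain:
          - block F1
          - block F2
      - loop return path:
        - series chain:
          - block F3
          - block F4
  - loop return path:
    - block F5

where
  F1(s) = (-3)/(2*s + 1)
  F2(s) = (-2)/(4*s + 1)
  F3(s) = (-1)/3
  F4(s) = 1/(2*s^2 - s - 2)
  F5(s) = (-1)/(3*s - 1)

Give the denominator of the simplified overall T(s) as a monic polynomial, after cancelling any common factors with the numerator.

First reduce the diagram to T(s).

1. combine F1, F2 in series = 6/(8*s^2 + 6*s + 1)
2. combine F3, F4 in series = (-1)/(6*s^2 - 3*s - 6)
3. apply the feedback formula to (F1*F2), (F3*F4) = (12*s^2 - 6*s - 12)/(16*s^4 + 4*s^3 - 20*s^2 - 13*s - 4)
4. feedback reduction of [(F1*F2)/(1+(F1*F2)*(F3*F4))], F5 = (36*s^3 - 30*s^2 - 30*s + 12)/(48*s^5 - 4*s^4 - 64*s^3 - 31*s^2 + 7*s + 16)
Step 4 gives the fully reduced T(s), with no common factor left to cancel. The denominator's leading coefficient is 48, so divide each of its coefficients by 48 to get the monic form.

Answer: s^5 - s^4/12 - 4*s^3/3 - 31*s^2/48 + 7*s/48 + 1/3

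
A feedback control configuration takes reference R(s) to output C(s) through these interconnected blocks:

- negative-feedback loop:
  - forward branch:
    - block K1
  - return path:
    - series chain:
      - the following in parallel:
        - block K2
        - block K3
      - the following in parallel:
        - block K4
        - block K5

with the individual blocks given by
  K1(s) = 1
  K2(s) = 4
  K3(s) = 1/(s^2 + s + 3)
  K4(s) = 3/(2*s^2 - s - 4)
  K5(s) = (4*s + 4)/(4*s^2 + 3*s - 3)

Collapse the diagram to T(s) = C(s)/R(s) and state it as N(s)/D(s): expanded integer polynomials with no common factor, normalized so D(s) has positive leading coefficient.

[1] sum the parallel branches K2, K3 gives (4*s^2 + 4*s + 13)/(s^2 + s + 3)
[2] combine K4, K5 in parallel gives (8*s^3 + 16*s^2 - 11*s - 25)/(8*s^4 + 2*s^3 - 25*s^2 - 9*s + 12)
[3] combine (K2+K3), (K4+K5) in series gives (32*s^5 + 96*s^4 + 124*s^3 + 64*s^2 - 243*s - 325)/(8*s^6 + 10*s^5 + s^4 - 28*s^3 - 72*s^2 - 15*s + 36)
[4] close the feedback loop around K1, ((K2+K3)*(K4+K5)); the result is T(s) itself (integer coefficients, no common factor, positive leading denominator coefficient)

Final answer: (8*s^6 + 10*s^5 + s^4 - 28*s^3 - 72*s^2 - 15*s + 36)/(8*s^6 + 42*s^5 + 97*s^4 + 96*s^3 - 8*s^2 - 258*s - 289)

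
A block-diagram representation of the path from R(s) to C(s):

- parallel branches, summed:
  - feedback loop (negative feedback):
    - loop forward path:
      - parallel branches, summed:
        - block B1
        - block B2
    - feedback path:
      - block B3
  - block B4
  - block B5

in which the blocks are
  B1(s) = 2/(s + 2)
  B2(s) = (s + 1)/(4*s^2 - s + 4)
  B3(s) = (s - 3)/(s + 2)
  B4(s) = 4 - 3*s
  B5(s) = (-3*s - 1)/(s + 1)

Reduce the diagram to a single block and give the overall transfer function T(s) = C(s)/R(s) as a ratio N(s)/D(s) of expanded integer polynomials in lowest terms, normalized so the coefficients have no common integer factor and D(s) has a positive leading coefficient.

(1) reduce the parallel group B1, B2, giving (9*s^2 + s + 10)/(4*s^3 + 7*s^2 + 2*s + 8)
(2) reduce the feedback loop with forward (B1+B2) and return B3, giving (9*s^3 + 19*s^2 + 12*s + 20)/(4*s^4 + 24*s^3 - 10*s^2 + 19*s - 14)
(3) parallel reduction of [(B1+B2)/(1+(B1+B2)*B3)], B4, B5 - this is the overall T(s), already in the required normalized form

Hence the answer: (-12*s^6 - 80*s^5 + 3*s^4 + 63*s^3 + 5*s^2 + 117*s - 22)/(4*s^5 + 28*s^4 + 14*s^3 + 9*s^2 + 5*s - 14)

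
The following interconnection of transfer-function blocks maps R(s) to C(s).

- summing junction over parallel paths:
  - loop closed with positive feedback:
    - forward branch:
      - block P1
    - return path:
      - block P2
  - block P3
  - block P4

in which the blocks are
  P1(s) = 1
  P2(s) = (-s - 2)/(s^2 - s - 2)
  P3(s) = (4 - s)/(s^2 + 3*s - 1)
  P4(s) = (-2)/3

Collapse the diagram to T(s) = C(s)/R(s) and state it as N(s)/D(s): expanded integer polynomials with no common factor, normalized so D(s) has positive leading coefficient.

First reduce the diagram to T(s).

(1) close the feedback loop around P1, P2, giving (s^2 - s - 2)/s^2
(2) sum the parallel branches [P1/(1-P1*P2)], P3, P4, giving the overall T(s)

Answer: (s^4 - 3*s^3 - 4*s^2 - 15*s + 6)/(3*s^4 + 9*s^3 - 3*s^2)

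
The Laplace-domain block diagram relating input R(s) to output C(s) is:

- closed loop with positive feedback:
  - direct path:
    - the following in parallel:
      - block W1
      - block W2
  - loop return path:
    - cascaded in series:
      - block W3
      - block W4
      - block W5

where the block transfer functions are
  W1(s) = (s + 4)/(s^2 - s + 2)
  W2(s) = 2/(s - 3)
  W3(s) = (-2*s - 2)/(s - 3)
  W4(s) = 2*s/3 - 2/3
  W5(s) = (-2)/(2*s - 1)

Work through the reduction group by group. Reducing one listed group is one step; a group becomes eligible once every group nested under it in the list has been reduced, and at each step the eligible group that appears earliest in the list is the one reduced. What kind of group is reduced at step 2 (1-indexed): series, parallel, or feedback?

1. parallel reduction of W1, W2
2. series reduction of W3, W4, W5
3. close the feedback loop around (W1+W2), (W3*W4*W5)
Step 2: series.

Final answer: series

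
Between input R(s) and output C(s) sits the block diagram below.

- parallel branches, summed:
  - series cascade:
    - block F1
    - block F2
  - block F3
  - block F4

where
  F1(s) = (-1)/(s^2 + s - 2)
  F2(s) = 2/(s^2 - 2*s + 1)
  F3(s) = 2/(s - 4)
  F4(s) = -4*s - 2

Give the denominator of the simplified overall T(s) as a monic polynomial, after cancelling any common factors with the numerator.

First reduce the diagram to T(s).

1. series reduction of F1, F2 -> (-2)/(s^4 - s^3 - 3*s^2 + 5*s - 2)
2. reduce the parallel group (F1*F2), F3, F4 -> (-4*s^6 + 18*s^5 + 8*s^4 - 72*s^3 + 48*s^2 + 20*s - 12)/(s^5 - 5*s^4 + s^3 + 17*s^2 - 22*s + 8)
Step 2 gives the fully reduced T(s), with no common factor left to cancel. The denominator is already monic (leading coefficient 1).

Answer: s^5 - 5*s^4 + s^3 + 17*s^2 - 22*s + 8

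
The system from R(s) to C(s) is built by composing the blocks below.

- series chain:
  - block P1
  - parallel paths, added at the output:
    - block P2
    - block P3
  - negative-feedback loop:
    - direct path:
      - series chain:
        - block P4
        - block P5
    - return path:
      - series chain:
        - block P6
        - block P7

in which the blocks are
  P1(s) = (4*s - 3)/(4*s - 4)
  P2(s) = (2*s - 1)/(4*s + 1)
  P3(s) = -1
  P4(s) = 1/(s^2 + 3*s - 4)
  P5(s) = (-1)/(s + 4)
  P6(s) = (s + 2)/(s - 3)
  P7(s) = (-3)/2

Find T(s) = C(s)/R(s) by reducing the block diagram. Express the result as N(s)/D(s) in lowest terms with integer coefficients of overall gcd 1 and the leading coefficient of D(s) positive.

Step 1. parallel reduction of P2, P3, giving (-2*s - 2)/(4*s + 1)
Step 2. reduce the series chain P4, P5, giving (-1)/(s^3 + 7*s^2 + 8*s - 16)
Step 3. series reduction of P6, P7, giving (-3*s - 6)/(2*s - 6)
Step 4. collapse the loop ((P4*P5) forward, (P6*P7) return), giving (6 - 2*s)/(2*s^4 + 8*s^3 - 26*s^2 - 77*s + 102)
Step 5. multiply P1, (P2+P3), [(P4*P5)/(1+(P4*P5)*(P6*P7))] (series), which is the overall transfer function T(s) = C(s)/R(s) in lowest terms

Final answer: (4*s^3 - 11*s^2 - 6*s + 9)/(8*s^6 + 26*s^5 - 130*s^4 - 238*s^3 + 665*s^2 - 229*s - 102)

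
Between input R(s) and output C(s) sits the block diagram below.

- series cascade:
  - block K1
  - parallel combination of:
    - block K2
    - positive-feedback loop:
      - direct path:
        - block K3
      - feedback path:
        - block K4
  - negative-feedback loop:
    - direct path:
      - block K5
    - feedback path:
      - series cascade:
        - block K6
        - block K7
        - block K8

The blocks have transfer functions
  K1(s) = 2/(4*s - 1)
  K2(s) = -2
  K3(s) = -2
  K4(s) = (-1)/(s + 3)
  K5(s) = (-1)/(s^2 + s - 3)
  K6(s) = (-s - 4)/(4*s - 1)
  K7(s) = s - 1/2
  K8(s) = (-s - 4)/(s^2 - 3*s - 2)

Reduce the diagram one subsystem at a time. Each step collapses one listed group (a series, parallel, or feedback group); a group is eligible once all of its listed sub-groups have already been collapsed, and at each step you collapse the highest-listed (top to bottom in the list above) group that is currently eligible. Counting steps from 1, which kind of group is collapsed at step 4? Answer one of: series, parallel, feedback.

The answer is feedback.

Reasoning:
[1] close the feedback loop around K3, K4
[2] parallel reduction of K2, [K3/(1-K3*K4)]
[3] reduce the series chain K6, K7, K8
[4] feedback reduction of K5, (K6*K7*K8)
[5] series reduction of K1, (K2+[K3/(1-K3*K4)]), [K5/(1+K5*(K6*K7*K8))]
Step 4 collapses a feedback group.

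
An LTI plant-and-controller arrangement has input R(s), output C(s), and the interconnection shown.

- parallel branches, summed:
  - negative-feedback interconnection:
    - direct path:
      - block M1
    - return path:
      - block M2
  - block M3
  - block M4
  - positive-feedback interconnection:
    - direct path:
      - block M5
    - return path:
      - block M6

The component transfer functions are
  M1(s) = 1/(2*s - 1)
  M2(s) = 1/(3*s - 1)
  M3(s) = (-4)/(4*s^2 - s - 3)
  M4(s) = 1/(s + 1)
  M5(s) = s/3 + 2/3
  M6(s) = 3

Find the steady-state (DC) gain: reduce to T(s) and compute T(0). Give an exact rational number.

(1) collapse the loop (M1 forward, M2 return); result (3*s - 1)/(6*s^2 - 5*s + 2)
(2) apply the feedback formula to M5, M6; result (-s - 2)/(3*s + 3)
(3) add [M1/(1+M1*M2)], M3, M4, [M5/(1-M5*M6)] (parallel); result (-24*s^5 + 86*s^4 - 78*s^3 - 75*s^2 + 40*s - 21)/(72*s^5 - 6*s^4 - 93*s^3 + 24*s^2 + 21*s - 18)
That last expression is T(s); at s = 0 only the constant terms survive, so T(0) = -21/(-18) = 7/6.

Therefore the answer is 7/6.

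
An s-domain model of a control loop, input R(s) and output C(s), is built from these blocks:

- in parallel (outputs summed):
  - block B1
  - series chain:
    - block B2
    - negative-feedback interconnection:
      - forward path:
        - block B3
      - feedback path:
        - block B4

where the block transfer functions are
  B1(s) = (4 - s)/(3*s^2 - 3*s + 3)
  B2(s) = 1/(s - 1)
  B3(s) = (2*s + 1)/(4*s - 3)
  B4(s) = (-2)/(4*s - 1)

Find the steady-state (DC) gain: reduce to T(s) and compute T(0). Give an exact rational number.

The answer is 7/3.

Reasoning:
[1] close the feedback loop around B3, B4 -> (8*s^2 + 2*s - 1)/(16*s^2 - 20*s + 1)
[2] cascade B2, [B3/(1+B3*B4)] -> (8*s^2 + 2*s - 1)/(16*s^3 - 36*s^2 + 21*s - 1)
[3] add B1, (B2*[B3/(1+B3*B4)]) (parallel) -> (8*s^4 + 82*s^3 - 150*s^2 + 94*s - 7)/(48*s^5 - 156*s^4 + 219*s^3 - 174*s^2 + 66*s - 3)
That last expression is T(s); at s = 0 only the constant terms survive, so T(0) = -7/(-3) = 7/3.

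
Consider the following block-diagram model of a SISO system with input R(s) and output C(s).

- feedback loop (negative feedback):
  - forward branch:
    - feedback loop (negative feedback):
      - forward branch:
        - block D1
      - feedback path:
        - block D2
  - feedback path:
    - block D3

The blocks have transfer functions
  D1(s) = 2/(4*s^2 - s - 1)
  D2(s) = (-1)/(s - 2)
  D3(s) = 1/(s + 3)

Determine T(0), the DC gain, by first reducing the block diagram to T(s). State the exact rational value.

Step 1. reduce the feedback loop with forward D1 and return D2 = (2*s - 4)/(4*s^3 - 9*s^2 + s)
Step 2. apply the feedback formula to [D1/(1+D1*D2)], D3 = (2*s^2 + 2*s - 12)/(4*s^4 + 3*s^3 - 26*s^2 + 5*s - 4)
That last expression is T(s); at s = 0 only the constant terms survive, so T(0) = -12/(-4) = 3.

Therefore the answer is 3.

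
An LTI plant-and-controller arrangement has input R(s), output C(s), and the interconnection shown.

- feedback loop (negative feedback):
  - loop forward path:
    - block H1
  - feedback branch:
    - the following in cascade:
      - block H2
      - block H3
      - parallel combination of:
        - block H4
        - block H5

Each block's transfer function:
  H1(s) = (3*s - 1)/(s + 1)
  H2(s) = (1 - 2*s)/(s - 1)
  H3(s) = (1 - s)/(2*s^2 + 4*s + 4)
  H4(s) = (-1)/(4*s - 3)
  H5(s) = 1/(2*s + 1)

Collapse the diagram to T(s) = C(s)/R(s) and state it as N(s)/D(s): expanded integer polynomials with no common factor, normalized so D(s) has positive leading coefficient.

Answer: (24*s^5 + 34*s^4 + 13*s^3 - 39*s^2 - 8*s + 6)/(8*s^5 + 22*s^4 + 29*s^3 - 18*s^2 - 5*s - 8)

Working:
Step 1. sum the parallel branches H4, H5, giving (2*s - 4)/(8*s^2 - 2*s - 3)
Step 2. multiply H2, H3, (H4+H5) (series), giving (2*s^2 - 5*s + 2)/(8*s^4 + 14*s^3 + 9*s^2 - 10*s - 6)
Step 3. collapse the loop (H1 forward, (H2*H3*(H4+H5)) return), giving the overall T(s)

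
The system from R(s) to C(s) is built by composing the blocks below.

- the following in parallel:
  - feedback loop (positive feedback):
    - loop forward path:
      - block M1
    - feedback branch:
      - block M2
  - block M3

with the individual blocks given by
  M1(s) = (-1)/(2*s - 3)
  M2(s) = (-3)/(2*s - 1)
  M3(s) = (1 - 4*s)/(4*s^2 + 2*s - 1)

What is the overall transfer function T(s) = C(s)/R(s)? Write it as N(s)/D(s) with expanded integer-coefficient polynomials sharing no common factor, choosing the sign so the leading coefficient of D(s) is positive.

Reducing step by step:

1. close the feedback loop around M1, M2 = (1 - 2*s)/(4*s^2 - 8*s)
2. add [M1/(1-M1*M2)], M3 (parallel); the result is T(s) itself (integer coefficients, no common factor, positive leading denominator coefficient)

Answer: (-24*s^3 + 36*s^2 - 4*s - 1)/(16*s^4 - 24*s^3 - 20*s^2 + 8*s)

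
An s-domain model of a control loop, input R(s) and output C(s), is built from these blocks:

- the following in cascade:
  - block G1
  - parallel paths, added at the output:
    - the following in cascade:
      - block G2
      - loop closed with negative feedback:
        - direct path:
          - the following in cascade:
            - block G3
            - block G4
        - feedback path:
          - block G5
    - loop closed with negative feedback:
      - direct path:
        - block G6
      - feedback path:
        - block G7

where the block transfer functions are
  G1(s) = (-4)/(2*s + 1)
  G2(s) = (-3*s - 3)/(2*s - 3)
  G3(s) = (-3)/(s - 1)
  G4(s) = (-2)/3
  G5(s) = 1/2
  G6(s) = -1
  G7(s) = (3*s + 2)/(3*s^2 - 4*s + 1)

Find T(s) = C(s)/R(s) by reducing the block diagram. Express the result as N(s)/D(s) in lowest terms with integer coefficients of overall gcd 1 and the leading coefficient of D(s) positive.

Step 1: series reduction of G3, G4, giving 2/(s - 1)
Step 2: apply the feedback formula to (G3*G4), G5, giving 2/s
Step 3: cascade G2, [(G3*G4)/(1+(G3*G4)*G5)], giving (-6*s - 6)/(2*s^2 - 3*s)
Step 4: collapse the loop (G6 forward, G7 return), giving (-3*s^2 + 4*s - 1)/(3*s^2 - 7*s - 1)
Step 5: add (G2*[(G3*G4)/(1+(G3*G4)*G5)]), [G6/(1+G6*G7)] (parallel), giving (-6*s^4 - s^3 + 10*s^2 + 51*s + 6)/(6*s^4 - 23*s^3 + 19*s^2 + 3*s)
Step 6: series reduction of G1, ((G2*[(G3*G4)/(1+(G3*G4)*G5)])+[G6/(1+G6*G7)]): this yields T(s), and no further normalization is needed

Therefore the answer is (24*s^4 + 4*s^3 - 40*s^2 - 204*s - 24)/(12*s^5 - 40*s^4 + 15*s^3 + 25*s^2 + 3*s).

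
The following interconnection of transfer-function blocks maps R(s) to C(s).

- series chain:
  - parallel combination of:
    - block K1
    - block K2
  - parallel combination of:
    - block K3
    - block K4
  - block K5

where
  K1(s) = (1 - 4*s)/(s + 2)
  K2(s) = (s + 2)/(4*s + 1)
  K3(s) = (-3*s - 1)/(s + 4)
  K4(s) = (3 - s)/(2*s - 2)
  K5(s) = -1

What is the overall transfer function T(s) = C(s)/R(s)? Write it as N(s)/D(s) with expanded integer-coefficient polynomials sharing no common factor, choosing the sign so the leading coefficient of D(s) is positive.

First reduce the diagram to T(s).

(1) add K1, K2 (parallel); result (-15*s^2 + 4*s + 5)/(4*s^2 + 9*s + 2)
(2) reduce the parallel group K3, K4; result (-7*s^2 + 3*s + 14)/(2*s^2 + 6*s - 8)
(3) reduce the series chain (K1+K2), (K3+K4), K5, giving the overall T(s)

Answer: (-105*s^4 + 73*s^3 + 233*s^2 - 71*s - 70)/(8*s^4 + 42*s^3 + 26*s^2 - 60*s - 16)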